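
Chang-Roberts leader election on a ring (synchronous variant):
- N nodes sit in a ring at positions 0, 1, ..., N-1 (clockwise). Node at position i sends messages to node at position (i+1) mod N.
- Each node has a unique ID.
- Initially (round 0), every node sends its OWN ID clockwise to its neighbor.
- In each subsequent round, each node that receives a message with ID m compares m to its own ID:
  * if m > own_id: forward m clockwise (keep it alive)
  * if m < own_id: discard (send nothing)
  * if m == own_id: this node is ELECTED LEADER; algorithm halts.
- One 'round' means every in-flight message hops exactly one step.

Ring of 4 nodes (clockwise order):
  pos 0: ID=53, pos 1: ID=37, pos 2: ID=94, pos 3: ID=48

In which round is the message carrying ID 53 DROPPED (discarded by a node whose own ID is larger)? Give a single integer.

Round 1: pos1(id37) recv 53: fwd; pos2(id94) recv 37: drop; pos3(id48) recv 94: fwd; pos0(id53) recv 48: drop
Round 2: pos2(id94) recv 53: drop; pos0(id53) recv 94: fwd
Round 3: pos1(id37) recv 94: fwd
Round 4: pos2(id94) recv 94: ELECTED
Message ID 53 originates at pos 0; dropped at pos 2 in round 2

Answer: 2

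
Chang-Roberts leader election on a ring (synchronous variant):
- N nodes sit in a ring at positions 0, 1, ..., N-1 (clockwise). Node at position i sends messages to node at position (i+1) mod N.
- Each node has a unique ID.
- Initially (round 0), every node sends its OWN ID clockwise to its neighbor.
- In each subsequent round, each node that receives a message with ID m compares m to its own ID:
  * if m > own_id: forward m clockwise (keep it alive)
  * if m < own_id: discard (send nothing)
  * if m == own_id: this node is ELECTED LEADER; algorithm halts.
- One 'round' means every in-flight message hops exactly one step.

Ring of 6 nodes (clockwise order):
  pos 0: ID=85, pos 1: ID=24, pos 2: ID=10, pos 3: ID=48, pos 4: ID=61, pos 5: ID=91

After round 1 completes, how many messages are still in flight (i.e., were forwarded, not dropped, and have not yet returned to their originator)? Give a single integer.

Round 1: pos1(id24) recv 85: fwd; pos2(id10) recv 24: fwd; pos3(id48) recv 10: drop; pos4(id61) recv 48: drop; pos5(id91) recv 61: drop; pos0(id85) recv 91: fwd
After round 1: 3 messages still in flight

Answer: 3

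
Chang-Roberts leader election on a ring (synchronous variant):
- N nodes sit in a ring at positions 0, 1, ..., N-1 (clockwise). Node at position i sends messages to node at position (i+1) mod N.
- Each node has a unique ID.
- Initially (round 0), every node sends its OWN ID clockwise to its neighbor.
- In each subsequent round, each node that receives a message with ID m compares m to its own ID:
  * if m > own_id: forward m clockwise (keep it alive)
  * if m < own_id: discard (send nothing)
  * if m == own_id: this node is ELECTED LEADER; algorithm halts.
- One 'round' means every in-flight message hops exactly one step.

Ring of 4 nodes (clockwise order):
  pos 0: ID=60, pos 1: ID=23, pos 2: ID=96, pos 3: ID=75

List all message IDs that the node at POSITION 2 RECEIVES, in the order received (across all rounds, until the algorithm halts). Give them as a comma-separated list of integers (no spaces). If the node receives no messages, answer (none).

Round 1: pos1(id23) recv 60: fwd; pos2(id96) recv 23: drop; pos3(id75) recv 96: fwd; pos0(id60) recv 75: fwd
Round 2: pos2(id96) recv 60: drop; pos0(id60) recv 96: fwd; pos1(id23) recv 75: fwd
Round 3: pos1(id23) recv 96: fwd; pos2(id96) recv 75: drop
Round 4: pos2(id96) recv 96: ELECTED

Answer: 23,60,75,96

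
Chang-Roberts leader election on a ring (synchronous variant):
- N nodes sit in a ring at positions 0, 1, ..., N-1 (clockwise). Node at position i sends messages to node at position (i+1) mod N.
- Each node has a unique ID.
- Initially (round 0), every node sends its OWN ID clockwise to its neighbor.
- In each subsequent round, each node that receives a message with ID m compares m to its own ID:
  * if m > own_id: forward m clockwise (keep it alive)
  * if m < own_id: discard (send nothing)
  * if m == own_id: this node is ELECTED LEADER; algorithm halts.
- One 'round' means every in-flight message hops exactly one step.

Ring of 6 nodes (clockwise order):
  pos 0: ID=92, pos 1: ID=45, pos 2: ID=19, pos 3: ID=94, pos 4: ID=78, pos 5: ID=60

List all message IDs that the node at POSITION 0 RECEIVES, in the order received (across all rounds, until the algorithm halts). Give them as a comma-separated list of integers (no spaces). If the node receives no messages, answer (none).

Round 1: pos1(id45) recv 92: fwd; pos2(id19) recv 45: fwd; pos3(id94) recv 19: drop; pos4(id78) recv 94: fwd; pos5(id60) recv 78: fwd; pos0(id92) recv 60: drop
Round 2: pos2(id19) recv 92: fwd; pos3(id94) recv 45: drop; pos5(id60) recv 94: fwd; pos0(id92) recv 78: drop
Round 3: pos3(id94) recv 92: drop; pos0(id92) recv 94: fwd
Round 4: pos1(id45) recv 94: fwd
Round 5: pos2(id19) recv 94: fwd
Round 6: pos3(id94) recv 94: ELECTED

Answer: 60,78,94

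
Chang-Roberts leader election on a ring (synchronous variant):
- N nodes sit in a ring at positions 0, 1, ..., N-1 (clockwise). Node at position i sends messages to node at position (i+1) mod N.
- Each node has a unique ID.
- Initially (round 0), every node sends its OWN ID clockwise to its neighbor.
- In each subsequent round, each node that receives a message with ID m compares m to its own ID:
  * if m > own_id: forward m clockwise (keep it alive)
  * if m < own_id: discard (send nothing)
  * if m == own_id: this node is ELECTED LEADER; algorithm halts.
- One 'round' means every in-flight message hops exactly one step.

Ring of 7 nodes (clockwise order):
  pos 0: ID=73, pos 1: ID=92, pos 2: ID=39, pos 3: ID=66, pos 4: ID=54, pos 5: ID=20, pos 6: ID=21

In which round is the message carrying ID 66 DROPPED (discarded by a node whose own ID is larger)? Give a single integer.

Round 1: pos1(id92) recv 73: drop; pos2(id39) recv 92: fwd; pos3(id66) recv 39: drop; pos4(id54) recv 66: fwd; pos5(id20) recv 54: fwd; pos6(id21) recv 20: drop; pos0(id73) recv 21: drop
Round 2: pos3(id66) recv 92: fwd; pos5(id20) recv 66: fwd; pos6(id21) recv 54: fwd
Round 3: pos4(id54) recv 92: fwd; pos6(id21) recv 66: fwd; pos0(id73) recv 54: drop
Round 4: pos5(id20) recv 92: fwd; pos0(id73) recv 66: drop
Round 5: pos6(id21) recv 92: fwd
Round 6: pos0(id73) recv 92: fwd
Round 7: pos1(id92) recv 92: ELECTED
Message ID 66 originates at pos 3; dropped at pos 0 in round 4

Answer: 4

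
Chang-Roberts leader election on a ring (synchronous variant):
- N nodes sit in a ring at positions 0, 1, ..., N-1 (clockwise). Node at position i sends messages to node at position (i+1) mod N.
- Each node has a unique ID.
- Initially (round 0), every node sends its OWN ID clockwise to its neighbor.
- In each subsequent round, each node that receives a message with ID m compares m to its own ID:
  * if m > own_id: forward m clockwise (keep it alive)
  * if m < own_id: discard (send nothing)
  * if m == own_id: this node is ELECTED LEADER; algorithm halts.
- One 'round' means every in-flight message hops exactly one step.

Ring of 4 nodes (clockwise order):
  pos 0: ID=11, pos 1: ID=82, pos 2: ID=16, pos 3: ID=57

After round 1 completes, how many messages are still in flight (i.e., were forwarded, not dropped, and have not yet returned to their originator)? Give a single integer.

Answer: 2

Derivation:
Round 1: pos1(id82) recv 11: drop; pos2(id16) recv 82: fwd; pos3(id57) recv 16: drop; pos0(id11) recv 57: fwd
After round 1: 2 messages still in flight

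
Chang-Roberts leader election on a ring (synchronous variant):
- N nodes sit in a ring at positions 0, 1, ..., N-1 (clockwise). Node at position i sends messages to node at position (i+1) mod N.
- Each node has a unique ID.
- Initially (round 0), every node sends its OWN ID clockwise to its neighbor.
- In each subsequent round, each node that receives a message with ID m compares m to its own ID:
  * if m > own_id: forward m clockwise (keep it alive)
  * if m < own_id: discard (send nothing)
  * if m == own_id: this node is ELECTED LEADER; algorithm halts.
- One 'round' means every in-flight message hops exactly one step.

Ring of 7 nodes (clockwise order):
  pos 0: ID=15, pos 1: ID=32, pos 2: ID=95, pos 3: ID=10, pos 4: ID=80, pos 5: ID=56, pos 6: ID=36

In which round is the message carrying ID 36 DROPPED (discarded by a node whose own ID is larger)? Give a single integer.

Round 1: pos1(id32) recv 15: drop; pos2(id95) recv 32: drop; pos3(id10) recv 95: fwd; pos4(id80) recv 10: drop; pos5(id56) recv 80: fwd; pos6(id36) recv 56: fwd; pos0(id15) recv 36: fwd
Round 2: pos4(id80) recv 95: fwd; pos6(id36) recv 80: fwd; pos0(id15) recv 56: fwd; pos1(id32) recv 36: fwd
Round 3: pos5(id56) recv 95: fwd; pos0(id15) recv 80: fwd; pos1(id32) recv 56: fwd; pos2(id95) recv 36: drop
Round 4: pos6(id36) recv 95: fwd; pos1(id32) recv 80: fwd; pos2(id95) recv 56: drop
Round 5: pos0(id15) recv 95: fwd; pos2(id95) recv 80: drop
Round 6: pos1(id32) recv 95: fwd
Round 7: pos2(id95) recv 95: ELECTED
Message ID 36 originates at pos 6; dropped at pos 2 in round 3

Answer: 3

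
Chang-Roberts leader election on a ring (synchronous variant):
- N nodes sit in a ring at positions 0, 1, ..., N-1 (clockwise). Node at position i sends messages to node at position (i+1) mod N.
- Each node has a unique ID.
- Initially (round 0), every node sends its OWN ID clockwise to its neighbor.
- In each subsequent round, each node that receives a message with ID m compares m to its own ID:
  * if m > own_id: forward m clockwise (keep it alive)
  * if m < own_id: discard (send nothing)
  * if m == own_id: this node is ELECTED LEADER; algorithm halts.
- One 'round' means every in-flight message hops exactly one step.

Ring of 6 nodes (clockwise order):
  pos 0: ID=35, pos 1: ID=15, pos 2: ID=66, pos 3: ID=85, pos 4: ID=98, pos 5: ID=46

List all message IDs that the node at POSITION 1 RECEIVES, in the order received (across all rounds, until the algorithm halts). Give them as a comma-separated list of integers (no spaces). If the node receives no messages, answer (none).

Round 1: pos1(id15) recv 35: fwd; pos2(id66) recv 15: drop; pos3(id85) recv 66: drop; pos4(id98) recv 85: drop; pos5(id46) recv 98: fwd; pos0(id35) recv 46: fwd
Round 2: pos2(id66) recv 35: drop; pos0(id35) recv 98: fwd; pos1(id15) recv 46: fwd
Round 3: pos1(id15) recv 98: fwd; pos2(id66) recv 46: drop
Round 4: pos2(id66) recv 98: fwd
Round 5: pos3(id85) recv 98: fwd
Round 6: pos4(id98) recv 98: ELECTED

Answer: 35,46,98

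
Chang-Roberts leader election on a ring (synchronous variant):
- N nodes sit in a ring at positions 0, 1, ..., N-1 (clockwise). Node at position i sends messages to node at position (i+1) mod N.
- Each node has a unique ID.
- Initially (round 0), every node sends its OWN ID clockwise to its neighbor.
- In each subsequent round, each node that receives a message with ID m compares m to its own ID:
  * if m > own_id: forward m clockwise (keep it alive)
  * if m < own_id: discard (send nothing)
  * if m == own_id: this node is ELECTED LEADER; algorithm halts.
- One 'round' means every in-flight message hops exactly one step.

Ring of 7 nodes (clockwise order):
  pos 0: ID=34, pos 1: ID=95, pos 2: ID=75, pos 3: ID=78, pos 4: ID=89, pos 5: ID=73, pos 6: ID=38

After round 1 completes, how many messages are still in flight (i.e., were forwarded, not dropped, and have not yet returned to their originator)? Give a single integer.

Answer: 4

Derivation:
Round 1: pos1(id95) recv 34: drop; pos2(id75) recv 95: fwd; pos3(id78) recv 75: drop; pos4(id89) recv 78: drop; pos5(id73) recv 89: fwd; pos6(id38) recv 73: fwd; pos0(id34) recv 38: fwd
After round 1: 4 messages still in flight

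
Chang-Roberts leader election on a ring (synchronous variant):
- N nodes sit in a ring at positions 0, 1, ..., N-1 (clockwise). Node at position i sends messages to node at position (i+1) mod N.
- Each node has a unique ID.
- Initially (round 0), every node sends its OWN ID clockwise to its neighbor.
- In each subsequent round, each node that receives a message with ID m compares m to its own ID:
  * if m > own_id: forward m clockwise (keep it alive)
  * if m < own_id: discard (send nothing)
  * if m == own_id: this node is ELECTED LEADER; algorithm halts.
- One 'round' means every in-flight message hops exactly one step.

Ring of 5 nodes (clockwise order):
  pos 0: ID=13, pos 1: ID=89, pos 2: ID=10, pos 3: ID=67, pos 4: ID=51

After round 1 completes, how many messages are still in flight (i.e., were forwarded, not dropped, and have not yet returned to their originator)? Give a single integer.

Answer: 3

Derivation:
Round 1: pos1(id89) recv 13: drop; pos2(id10) recv 89: fwd; pos3(id67) recv 10: drop; pos4(id51) recv 67: fwd; pos0(id13) recv 51: fwd
After round 1: 3 messages still in flight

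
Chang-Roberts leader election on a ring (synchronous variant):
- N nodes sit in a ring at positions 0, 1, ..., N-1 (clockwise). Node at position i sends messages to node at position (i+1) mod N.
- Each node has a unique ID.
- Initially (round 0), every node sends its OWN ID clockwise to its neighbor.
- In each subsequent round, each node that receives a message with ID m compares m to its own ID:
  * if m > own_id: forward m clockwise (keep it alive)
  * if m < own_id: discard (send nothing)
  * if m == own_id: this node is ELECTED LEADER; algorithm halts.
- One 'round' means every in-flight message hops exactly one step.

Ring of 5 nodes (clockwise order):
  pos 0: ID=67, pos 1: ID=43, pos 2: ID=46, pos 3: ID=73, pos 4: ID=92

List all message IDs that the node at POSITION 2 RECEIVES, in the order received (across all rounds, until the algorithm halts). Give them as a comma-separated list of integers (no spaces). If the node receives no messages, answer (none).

Answer: 43,67,92

Derivation:
Round 1: pos1(id43) recv 67: fwd; pos2(id46) recv 43: drop; pos3(id73) recv 46: drop; pos4(id92) recv 73: drop; pos0(id67) recv 92: fwd
Round 2: pos2(id46) recv 67: fwd; pos1(id43) recv 92: fwd
Round 3: pos3(id73) recv 67: drop; pos2(id46) recv 92: fwd
Round 4: pos3(id73) recv 92: fwd
Round 5: pos4(id92) recv 92: ELECTED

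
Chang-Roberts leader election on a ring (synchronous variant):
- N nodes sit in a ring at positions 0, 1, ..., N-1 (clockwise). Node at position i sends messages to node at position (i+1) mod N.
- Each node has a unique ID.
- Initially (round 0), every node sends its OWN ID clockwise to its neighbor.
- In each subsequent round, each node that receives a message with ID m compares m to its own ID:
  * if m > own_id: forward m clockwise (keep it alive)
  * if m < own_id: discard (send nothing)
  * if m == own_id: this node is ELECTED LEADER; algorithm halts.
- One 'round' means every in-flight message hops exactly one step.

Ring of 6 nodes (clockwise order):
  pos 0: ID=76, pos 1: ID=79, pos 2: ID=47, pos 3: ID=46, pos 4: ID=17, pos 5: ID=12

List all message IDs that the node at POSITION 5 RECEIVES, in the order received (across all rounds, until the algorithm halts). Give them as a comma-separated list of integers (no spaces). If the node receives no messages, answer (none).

Answer: 17,46,47,79

Derivation:
Round 1: pos1(id79) recv 76: drop; pos2(id47) recv 79: fwd; pos3(id46) recv 47: fwd; pos4(id17) recv 46: fwd; pos5(id12) recv 17: fwd; pos0(id76) recv 12: drop
Round 2: pos3(id46) recv 79: fwd; pos4(id17) recv 47: fwd; pos5(id12) recv 46: fwd; pos0(id76) recv 17: drop
Round 3: pos4(id17) recv 79: fwd; pos5(id12) recv 47: fwd; pos0(id76) recv 46: drop
Round 4: pos5(id12) recv 79: fwd; pos0(id76) recv 47: drop
Round 5: pos0(id76) recv 79: fwd
Round 6: pos1(id79) recv 79: ELECTED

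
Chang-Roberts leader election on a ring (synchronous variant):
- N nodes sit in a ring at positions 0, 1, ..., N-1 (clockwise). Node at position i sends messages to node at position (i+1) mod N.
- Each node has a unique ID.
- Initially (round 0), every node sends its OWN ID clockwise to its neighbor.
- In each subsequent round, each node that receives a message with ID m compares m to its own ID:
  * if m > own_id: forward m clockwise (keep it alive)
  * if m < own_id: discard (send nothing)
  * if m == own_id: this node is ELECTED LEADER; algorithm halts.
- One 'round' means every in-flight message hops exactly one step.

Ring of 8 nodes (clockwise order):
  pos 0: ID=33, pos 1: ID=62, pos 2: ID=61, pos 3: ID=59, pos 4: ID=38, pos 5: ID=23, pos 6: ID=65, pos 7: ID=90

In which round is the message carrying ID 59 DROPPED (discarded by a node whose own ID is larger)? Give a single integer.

Answer: 3

Derivation:
Round 1: pos1(id62) recv 33: drop; pos2(id61) recv 62: fwd; pos3(id59) recv 61: fwd; pos4(id38) recv 59: fwd; pos5(id23) recv 38: fwd; pos6(id65) recv 23: drop; pos7(id90) recv 65: drop; pos0(id33) recv 90: fwd
Round 2: pos3(id59) recv 62: fwd; pos4(id38) recv 61: fwd; pos5(id23) recv 59: fwd; pos6(id65) recv 38: drop; pos1(id62) recv 90: fwd
Round 3: pos4(id38) recv 62: fwd; pos5(id23) recv 61: fwd; pos6(id65) recv 59: drop; pos2(id61) recv 90: fwd
Round 4: pos5(id23) recv 62: fwd; pos6(id65) recv 61: drop; pos3(id59) recv 90: fwd
Round 5: pos6(id65) recv 62: drop; pos4(id38) recv 90: fwd
Round 6: pos5(id23) recv 90: fwd
Round 7: pos6(id65) recv 90: fwd
Round 8: pos7(id90) recv 90: ELECTED
Message ID 59 originates at pos 3; dropped at pos 6 in round 3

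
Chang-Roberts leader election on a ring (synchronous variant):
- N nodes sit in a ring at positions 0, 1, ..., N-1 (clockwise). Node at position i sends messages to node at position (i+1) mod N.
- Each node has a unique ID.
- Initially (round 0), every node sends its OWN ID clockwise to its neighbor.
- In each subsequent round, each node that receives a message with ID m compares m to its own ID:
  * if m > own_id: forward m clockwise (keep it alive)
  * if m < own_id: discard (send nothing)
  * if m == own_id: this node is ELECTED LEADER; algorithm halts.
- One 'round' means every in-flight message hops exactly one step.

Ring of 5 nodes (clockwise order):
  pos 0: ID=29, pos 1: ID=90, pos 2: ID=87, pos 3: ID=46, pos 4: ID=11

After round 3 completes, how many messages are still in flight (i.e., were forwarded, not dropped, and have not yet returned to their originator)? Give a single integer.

Answer: 2

Derivation:
Round 1: pos1(id90) recv 29: drop; pos2(id87) recv 90: fwd; pos3(id46) recv 87: fwd; pos4(id11) recv 46: fwd; pos0(id29) recv 11: drop
Round 2: pos3(id46) recv 90: fwd; pos4(id11) recv 87: fwd; pos0(id29) recv 46: fwd
Round 3: pos4(id11) recv 90: fwd; pos0(id29) recv 87: fwd; pos1(id90) recv 46: drop
After round 3: 2 messages still in flight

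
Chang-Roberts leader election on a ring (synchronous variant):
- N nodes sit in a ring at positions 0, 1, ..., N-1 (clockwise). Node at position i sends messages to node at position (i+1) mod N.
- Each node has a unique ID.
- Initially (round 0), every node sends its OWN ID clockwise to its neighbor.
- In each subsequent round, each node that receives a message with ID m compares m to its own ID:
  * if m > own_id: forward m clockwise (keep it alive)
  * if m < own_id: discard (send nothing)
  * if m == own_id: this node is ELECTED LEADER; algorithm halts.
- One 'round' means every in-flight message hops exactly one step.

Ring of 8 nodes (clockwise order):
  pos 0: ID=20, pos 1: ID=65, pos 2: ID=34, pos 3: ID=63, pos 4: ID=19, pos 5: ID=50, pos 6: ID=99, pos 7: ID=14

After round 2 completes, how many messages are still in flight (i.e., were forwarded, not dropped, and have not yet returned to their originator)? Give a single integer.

Round 1: pos1(id65) recv 20: drop; pos2(id34) recv 65: fwd; pos3(id63) recv 34: drop; pos4(id19) recv 63: fwd; pos5(id50) recv 19: drop; pos6(id99) recv 50: drop; pos7(id14) recv 99: fwd; pos0(id20) recv 14: drop
Round 2: pos3(id63) recv 65: fwd; pos5(id50) recv 63: fwd; pos0(id20) recv 99: fwd
After round 2: 3 messages still in flight

Answer: 3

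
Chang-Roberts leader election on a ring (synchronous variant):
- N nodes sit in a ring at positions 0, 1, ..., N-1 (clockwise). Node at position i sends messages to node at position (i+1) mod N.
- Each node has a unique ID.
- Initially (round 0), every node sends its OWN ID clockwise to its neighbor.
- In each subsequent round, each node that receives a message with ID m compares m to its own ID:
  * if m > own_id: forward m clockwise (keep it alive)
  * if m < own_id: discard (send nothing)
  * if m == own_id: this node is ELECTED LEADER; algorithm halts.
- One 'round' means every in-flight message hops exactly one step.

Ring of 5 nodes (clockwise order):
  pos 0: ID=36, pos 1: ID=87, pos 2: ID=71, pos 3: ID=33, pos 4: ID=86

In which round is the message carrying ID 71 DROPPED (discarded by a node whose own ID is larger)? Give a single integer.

Round 1: pos1(id87) recv 36: drop; pos2(id71) recv 87: fwd; pos3(id33) recv 71: fwd; pos4(id86) recv 33: drop; pos0(id36) recv 86: fwd
Round 2: pos3(id33) recv 87: fwd; pos4(id86) recv 71: drop; pos1(id87) recv 86: drop
Round 3: pos4(id86) recv 87: fwd
Round 4: pos0(id36) recv 87: fwd
Round 5: pos1(id87) recv 87: ELECTED
Message ID 71 originates at pos 2; dropped at pos 4 in round 2

Answer: 2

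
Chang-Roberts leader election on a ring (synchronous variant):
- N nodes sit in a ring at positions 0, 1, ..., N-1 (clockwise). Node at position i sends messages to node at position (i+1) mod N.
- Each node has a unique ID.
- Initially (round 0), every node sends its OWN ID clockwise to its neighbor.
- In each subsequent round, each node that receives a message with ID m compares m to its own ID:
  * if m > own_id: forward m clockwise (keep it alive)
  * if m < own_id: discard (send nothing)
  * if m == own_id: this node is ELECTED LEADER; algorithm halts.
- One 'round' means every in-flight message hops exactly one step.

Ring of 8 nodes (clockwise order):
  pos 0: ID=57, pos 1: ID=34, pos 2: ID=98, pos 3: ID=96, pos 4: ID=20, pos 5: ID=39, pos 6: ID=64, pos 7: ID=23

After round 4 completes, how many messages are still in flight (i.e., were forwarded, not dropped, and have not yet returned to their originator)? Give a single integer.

Round 1: pos1(id34) recv 57: fwd; pos2(id98) recv 34: drop; pos3(id96) recv 98: fwd; pos4(id20) recv 96: fwd; pos5(id39) recv 20: drop; pos6(id64) recv 39: drop; pos7(id23) recv 64: fwd; pos0(id57) recv 23: drop
Round 2: pos2(id98) recv 57: drop; pos4(id20) recv 98: fwd; pos5(id39) recv 96: fwd; pos0(id57) recv 64: fwd
Round 3: pos5(id39) recv 98: fwd; pos6(id64) recv 96: fwd; pos1(id34) recv 64: fwd
Round 4: pos6(id64) recv 98: fwd; pos7(id23) recv 96: fwd; pos2(id98) recv 64: drop
After round 4: 2 messages still in flight

Answer: 2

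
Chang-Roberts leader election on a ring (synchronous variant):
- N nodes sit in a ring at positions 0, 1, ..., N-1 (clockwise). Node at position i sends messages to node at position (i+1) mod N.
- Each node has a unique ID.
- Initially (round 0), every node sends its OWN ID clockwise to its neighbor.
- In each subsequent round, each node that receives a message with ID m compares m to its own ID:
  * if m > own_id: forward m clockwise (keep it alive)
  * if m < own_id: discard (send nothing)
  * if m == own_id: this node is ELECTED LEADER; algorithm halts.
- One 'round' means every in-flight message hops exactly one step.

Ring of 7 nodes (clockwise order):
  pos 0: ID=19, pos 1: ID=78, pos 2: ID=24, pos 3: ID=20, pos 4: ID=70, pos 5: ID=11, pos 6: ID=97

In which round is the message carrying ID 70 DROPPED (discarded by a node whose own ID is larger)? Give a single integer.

Round 1: pos1(id78) recv 19: drop; pos2(id24) recv 78: fwd; pos3(id20) recv 24: fwd; pos4(id70) recv 20: drop; pos5(id11) recv 70: fwd; pos6(id97) recv 11: drop; pos0(id19) recv 97: fwd
Round 2: pos3(id20) recv 78: fwd; pos4(id70) recv 24: drop; pos6(id97) recv 70: drop; pos1(id78) recv 97: fwd
Round 3: pos4(id70) recv 78: fwd; pos2(id24) recv 97: fwd
Round 4: pos5(id11) recv 78: fwd; pos3(id20) recv 97: fwd
Round 5: pos6(id97) recv 78: drop; pos4(id70) recv 97: fwd
Round 6: pos5(id11) recv 97: fwd
Round 7: pos6(id97) recv 97: ELECTED
Message ID 70 originates at pos 4; dropped at pos 6 in round 2

Answer: 2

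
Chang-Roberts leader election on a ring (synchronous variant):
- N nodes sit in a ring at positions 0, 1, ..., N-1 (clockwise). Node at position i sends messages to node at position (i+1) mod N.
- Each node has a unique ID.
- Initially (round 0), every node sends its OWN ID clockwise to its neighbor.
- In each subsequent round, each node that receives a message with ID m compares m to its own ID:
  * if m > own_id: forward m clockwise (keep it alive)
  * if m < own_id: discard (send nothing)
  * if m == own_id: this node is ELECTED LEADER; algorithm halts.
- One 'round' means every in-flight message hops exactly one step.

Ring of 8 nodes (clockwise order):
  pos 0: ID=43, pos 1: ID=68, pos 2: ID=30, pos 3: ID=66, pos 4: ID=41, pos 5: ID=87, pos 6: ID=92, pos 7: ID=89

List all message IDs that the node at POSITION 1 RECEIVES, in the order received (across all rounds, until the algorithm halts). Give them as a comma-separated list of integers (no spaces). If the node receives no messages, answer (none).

Answer: 43,89,92

Derivation:
Round 1: pos1(id68) recv 43: drop; pos2(id30) recv 68: fwd; pos3(id66) recv 30: drop; pos4(id41) recv 66: fwd; pos5(id87) recv 41: drop; pos6(id92) recv 87: drop; pos7(id89) recv 92: fwd; pos0(id43) recv 89: fwd
Round 2: pos3(id66) recv 68: fwd; pos5(id87) recv 66: drop; pos0(id43) recv 92: fwd; pos1(id68) recv 89: fwd
Round 3: pos4(id41) recv 68: fwd; pos1(id68) recv 92: fwd; pos2(id30) recv 89: fwd
Round 4: pos5(id87) recv 68: drop; pos2(id30) recv 92: fwd; pos3(id66) recv 89: fwd
Round 5: pos3(id66) recv 92: fwd; pos4(id41) recv 89: fwd
Round 6: pos4(id41) recv 92: fwd; pos5(id87) recv 89: fwd
Round 7: pos5(id87) recv 92: fwd; pos6(id92) recv 89: drop
Round 8: pos6(id92) recv 92: ELECTED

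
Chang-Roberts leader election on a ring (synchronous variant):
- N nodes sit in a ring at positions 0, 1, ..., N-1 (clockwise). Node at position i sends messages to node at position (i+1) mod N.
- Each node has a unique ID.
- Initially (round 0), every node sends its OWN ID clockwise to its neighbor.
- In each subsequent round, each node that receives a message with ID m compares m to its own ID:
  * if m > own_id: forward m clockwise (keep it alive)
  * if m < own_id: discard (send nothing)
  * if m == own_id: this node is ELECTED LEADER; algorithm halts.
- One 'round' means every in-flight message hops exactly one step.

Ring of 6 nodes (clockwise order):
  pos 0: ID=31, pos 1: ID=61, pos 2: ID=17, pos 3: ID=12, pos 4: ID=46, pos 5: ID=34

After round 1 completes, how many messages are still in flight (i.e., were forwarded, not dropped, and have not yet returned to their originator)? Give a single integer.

Answer: 4

Derivation:
Round 1: pos1(id61) recv 31: drop; pos2(id17) recv 61: fwd; pos3(id12) recv 17: fwd; pos4(id46) recv 12: drop; pos5(id34) recv 46: fwd; pos0(id31) recv 34: fwd
After round 1: 4 messages still in flight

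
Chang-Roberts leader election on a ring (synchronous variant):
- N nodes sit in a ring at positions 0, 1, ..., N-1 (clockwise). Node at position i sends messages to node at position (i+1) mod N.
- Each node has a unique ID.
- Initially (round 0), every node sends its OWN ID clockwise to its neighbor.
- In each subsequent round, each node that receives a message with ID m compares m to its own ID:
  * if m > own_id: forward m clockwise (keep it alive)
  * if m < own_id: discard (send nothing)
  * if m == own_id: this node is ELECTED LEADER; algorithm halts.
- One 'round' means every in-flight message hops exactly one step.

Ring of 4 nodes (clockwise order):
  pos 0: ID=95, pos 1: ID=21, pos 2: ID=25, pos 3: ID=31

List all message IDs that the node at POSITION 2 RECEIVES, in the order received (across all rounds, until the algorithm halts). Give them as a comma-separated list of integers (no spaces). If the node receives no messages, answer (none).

Answer: 21,95

Derivation:
Round 1: pos1(id21) recv 95: fwd; pos2(id25) recv 21: drop; pos3(id31) recv 25: drop; pos0(id95) recv 31: drop
Round 2: pos2(id25) recv 95: fwd
Round 3: pos3(id31) recv 95: fwd
Round 4: pos0(id95) recv 95: ELECTED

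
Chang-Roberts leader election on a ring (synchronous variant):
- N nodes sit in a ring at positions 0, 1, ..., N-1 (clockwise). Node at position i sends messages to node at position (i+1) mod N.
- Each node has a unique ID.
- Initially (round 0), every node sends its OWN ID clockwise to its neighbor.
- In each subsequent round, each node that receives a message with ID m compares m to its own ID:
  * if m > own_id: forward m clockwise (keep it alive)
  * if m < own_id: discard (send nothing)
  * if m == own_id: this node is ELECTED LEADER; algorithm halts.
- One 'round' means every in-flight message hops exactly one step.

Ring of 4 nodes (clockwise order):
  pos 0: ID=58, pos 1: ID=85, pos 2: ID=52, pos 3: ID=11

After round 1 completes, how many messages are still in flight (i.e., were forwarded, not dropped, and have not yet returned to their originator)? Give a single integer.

Answer: 2

Derivation:
Round 1: pos1(id85) recv 58: drop; pos2(id52) recv 85: fwd; pos3(id11) recv 52: fwd; pos0(id58) recv 11: drop
After round 1: 2 messages still in flight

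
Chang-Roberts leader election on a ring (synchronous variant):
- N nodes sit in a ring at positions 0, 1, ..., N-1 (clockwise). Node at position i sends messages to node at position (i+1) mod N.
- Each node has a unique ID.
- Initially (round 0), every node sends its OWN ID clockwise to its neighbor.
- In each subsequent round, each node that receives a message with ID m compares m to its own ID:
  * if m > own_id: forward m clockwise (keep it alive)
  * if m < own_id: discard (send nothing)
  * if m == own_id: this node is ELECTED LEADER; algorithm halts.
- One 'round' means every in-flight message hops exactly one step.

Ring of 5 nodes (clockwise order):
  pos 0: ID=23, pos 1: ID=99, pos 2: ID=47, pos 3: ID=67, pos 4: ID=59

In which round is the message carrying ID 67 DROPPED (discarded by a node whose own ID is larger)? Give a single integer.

Answer: 3

Derivation:
Round 1: pos1(id99) recv 23: drop; pos2(id47) recv 99: fwd; pos3(id67) recv 47: drop; pos4(id59) recv 67: fwd; pos0(id23) recv 59: fwd
Round 2: pos3(id67) recv 99: fwd; pos0(id23) recv 67: fwd; pos1(id99) recv 59: drop
Round 3: pos4(id59) recv 99: fwd; pos1(id99) recv 67: drop
Round 4: pos0(id23) recv 99: fwd
Round 5: pos1(id99) recv 99: ELECTED
Message ID 67 originates at pos 3; dropped at pos 1 in round 3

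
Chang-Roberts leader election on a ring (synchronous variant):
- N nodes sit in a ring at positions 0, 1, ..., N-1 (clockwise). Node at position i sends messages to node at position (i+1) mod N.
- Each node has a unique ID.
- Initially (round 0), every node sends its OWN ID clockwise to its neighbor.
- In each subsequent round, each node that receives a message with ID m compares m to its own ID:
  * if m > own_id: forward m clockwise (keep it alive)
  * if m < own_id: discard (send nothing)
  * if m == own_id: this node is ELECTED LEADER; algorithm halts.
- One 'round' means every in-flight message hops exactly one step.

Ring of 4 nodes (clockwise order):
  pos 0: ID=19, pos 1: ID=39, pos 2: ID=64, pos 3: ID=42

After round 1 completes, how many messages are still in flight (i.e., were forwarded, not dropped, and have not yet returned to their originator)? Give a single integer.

Round 1: pos1(id39) recv 19: drop; pos2(id64) recv 39: drop; pos3(id42) recv 64: fwd; pos0(id19) recv 42: fwd
After round 1: 2 messages still in flight

Answer: 2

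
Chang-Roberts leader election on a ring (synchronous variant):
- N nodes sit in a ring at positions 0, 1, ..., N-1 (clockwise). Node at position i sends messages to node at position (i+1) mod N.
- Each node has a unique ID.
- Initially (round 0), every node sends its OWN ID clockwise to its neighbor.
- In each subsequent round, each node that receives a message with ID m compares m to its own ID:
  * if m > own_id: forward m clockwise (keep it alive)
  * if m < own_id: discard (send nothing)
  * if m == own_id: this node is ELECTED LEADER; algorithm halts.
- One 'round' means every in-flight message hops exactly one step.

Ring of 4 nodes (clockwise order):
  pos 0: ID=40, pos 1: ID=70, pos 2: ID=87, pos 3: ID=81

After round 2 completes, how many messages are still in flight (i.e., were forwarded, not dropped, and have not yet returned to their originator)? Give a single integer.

Round 1: pos1(id70) recv 40: drop; pos2(id87) recv 70: drop; pos3(id81) recv 87: fwd; pos0(id40) recv 81: fwd
Round 2: pos0(id40) recv 87: fwd; pos1(id70) recv 81: fwd
After round 2: 2 messages still in flight

Answer: 2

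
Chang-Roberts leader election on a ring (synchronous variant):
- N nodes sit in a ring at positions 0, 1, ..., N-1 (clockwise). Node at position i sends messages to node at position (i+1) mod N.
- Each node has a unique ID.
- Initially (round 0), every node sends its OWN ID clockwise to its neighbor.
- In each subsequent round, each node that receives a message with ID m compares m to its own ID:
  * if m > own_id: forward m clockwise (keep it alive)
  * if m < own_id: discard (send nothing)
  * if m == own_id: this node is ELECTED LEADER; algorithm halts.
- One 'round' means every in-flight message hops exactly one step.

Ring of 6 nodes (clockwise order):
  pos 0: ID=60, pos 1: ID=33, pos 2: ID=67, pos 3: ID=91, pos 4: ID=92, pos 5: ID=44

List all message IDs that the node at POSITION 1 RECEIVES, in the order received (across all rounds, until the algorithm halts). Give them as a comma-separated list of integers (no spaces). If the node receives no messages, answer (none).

Round 1: pos1(id33) recv 60: fwd; pos2(id67) recv 33: drop; pos3(id91) recv 67: drop; pos4(id92) recv 91: drop; pos5(id44) recv 92: fwd; pos0(id60) recv 44: drop
Round 2: pos2(id67) recv 60: drop; pos0(id60) recv 92: fwd
Round 3: pos1(id33) recv 92: fwd
Round 4: pos2(id67) recv 92: fwd
Round 5: pos3(id91) recv 92: fwd
Round 6: pos4(id92) recv 92: ELECTED

Answer: 60,92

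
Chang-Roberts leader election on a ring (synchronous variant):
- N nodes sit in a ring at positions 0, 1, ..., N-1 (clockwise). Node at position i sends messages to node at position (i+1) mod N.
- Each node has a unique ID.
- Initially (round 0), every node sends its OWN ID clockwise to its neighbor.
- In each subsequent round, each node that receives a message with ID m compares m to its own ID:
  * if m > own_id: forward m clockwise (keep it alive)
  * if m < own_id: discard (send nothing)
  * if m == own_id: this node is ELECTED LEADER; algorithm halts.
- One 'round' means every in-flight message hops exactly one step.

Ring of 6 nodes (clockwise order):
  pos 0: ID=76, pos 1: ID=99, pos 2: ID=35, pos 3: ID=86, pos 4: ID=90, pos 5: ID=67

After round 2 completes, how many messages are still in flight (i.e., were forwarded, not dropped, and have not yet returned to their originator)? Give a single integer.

Answer: 2

Derivation:
Round 1: pos1(id99) recv 76: drop; pos2(id35) recv 99: fwd; pos3(id86) recv 35: drop; pos4(id90) recv 86: drop; pos5(id67) recv 90: fwd; pos0(id76) recv 67: drop
Round 2: pos3(id86) recv 99: fwd; pos0(id76) recv 90: fwd
After round 2: 2 messages still in flight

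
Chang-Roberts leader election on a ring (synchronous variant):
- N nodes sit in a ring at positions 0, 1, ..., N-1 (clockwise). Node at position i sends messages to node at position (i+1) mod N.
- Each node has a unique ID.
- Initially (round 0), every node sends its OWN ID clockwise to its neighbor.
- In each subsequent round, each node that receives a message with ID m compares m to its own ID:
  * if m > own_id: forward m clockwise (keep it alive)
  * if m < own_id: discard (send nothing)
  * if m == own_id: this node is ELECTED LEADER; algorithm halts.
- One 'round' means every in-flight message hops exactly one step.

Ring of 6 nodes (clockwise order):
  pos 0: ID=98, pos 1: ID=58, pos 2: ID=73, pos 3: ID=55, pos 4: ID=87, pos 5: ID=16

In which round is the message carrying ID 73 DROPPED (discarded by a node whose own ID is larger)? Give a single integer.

Round 1: pos1(id58) recv 98: fwd; pos2(id73) recv 58: drop; pos3(id55) recv 73: fwd; pos4(id87) recv 55: drop; pos5(id16) recv 87: fwd; pos0(id98) recv 16: drop
Round 2: pos2(id73) recv 98: fwd; pos4(id87) recv 73: drop; pos0(id98) recv 87: drop
Round 3: pos3(id55) recv 98: fwd
Round 4: pos4(id87) recv 98: fwd
Round 5: pos5(id16) recv 98: fwd
Round 6: pos0(id98) recv 98: ELECTED
Message ID 73 originates at pos 2; dropped at pos 4 in round 2

Answer: 2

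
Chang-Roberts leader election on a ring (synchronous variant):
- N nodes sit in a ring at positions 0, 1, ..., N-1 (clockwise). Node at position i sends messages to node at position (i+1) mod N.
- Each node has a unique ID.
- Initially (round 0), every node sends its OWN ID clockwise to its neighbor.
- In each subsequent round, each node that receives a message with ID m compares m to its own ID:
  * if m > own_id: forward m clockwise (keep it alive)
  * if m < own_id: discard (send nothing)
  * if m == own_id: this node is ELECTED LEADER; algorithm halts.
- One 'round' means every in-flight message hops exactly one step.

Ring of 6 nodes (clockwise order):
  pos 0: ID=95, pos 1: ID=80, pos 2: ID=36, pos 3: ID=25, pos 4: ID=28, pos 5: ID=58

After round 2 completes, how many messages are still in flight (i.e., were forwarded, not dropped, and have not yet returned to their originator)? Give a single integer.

Round 1: pos1(id80) recv 95: fwd; pos2(id36) recv 80: fwd; pos3(id25) recv 36: fwd; pos4(id28) recv 25: drop; pos5(id58) recv 28: drop; pos0(id95) recv 58: drop
Round 2: pos2(id36) recv 95: fwd; pos3(id25) recv 80: fwd; pos4(id28) recv 36: fwd
After round 2: 3 messages still in flight

Answer: 3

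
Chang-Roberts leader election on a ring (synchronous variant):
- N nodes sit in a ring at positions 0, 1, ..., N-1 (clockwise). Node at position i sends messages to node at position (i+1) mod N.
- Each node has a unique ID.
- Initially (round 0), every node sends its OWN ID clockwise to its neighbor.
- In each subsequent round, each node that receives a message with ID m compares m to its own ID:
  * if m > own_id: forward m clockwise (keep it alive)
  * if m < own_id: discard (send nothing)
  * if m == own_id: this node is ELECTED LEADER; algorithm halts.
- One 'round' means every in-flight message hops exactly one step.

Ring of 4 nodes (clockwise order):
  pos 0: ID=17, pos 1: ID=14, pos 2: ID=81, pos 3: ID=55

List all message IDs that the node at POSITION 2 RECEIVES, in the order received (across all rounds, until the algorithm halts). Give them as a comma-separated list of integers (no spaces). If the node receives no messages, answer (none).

Round 1: pos1(id14) recv 17: fwd; pos2(id81) recv 14: drop; pos3(id55) recv 81: fwd; pos0(id17) recv 55: fwd
Round 2: pos2(id81) recv 17: drop; pos0(id17) recv 81: fwd; pos1(id14) recv 55: fwd
Round 3: pos1(id14) recv 81: fwd; pos2(id81) recv 55: drop
Round 4: pos2(id81) recv 81: ELECTED

Answer: 14,17,55,81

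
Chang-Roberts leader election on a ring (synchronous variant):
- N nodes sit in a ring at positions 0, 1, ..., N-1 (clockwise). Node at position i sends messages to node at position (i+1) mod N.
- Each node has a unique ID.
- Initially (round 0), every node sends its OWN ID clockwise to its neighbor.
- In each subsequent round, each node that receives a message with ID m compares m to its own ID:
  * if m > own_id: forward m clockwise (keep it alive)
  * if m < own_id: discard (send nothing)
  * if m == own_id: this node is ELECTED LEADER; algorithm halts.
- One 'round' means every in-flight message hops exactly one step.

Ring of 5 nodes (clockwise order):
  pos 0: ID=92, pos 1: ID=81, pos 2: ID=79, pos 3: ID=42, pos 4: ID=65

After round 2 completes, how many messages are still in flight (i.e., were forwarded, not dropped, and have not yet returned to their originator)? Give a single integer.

Answer: 3

Derivation:
Round 1: pos1(id81) recv 92: fwd; pos2(id79) recv 81: fwd; pos3(id42) recv 79: fwd; pos4(id65) recv 42: drop; pos0(id92) recv 65: drop
Round 2: pos2(id79) recv 92: fwd; pos3(id42) recv 81: fwd; pos4(id65) recv 79: fwd
After round 2: 3 messages still in flight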